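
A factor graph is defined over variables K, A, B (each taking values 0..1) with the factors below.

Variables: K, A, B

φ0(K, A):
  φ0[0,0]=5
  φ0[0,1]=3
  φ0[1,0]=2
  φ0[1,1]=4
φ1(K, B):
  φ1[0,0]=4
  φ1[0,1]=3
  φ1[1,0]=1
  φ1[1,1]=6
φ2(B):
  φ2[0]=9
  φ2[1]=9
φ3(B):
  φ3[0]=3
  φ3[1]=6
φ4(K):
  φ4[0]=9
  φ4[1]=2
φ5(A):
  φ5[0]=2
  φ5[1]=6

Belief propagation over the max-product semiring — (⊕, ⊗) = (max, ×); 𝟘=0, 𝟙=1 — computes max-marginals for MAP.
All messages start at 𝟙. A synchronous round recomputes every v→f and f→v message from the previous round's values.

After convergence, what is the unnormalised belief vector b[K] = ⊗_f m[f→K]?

b[K] = [26244, 15552]

init: all messages = 𝟙 over 2 values
r1 m[φ0→K] = [5, 4]
r1 m[φ0→A] = [5, 4]
r1 m[φ1→K] = [4, 6]
r1 m[φ1→B] = [4, 6]
r1 m[φ2→B] = [9, 9]
r1 m[φ3→B] = [3, 6]
r1 m[φ4→K] = [9, 2]
r1 m[φ5→A] = [2, 6]
r1 m[K→φ0] = [1, 1]
r1 m[K→φ1] = [1, 1]
r1 m[K→φ4] = [1, 1]
r1 m[A→φ0] = [1, 1]
r1 m[A→φ5] = [1, 1]
r1 m[B→φ1] = [1, 1]
r1 m[B→φ2] = [1, 1]
r1 m[B→φ3] = [1, 1]
r2 m[φ0→K] = [5, 4]
r2 m[φ0→A] = [5, 4]
r2 m[φ1→K] = [4, 6]
r2 m[φ1→B] = [4, 6]
r2 m[φ2→B] = [9, 9]
r2 m[φ3→B] = [3, 6]
r2 m[φ4→K] = [9, 2]
r2 m[φ5→A] = [2, 6]
r2 m[K→φ0] = [36, 12]
r2 m[K→φ1] = [45, 8]
r2 m[K→φ4] = [20, 24]
r2 m[A→φ0] = [2, 6]
r2 m[A→φ5] = [5, 4]
r2 m[B→φ1] = [27, 54]
r2 m[B→φ2] = [12, 36]
r2 m[B→φ3] = [36, 54]
r3 m[φ0→K] = [18, 24]
r3 m[φ0→A] = [180, 108]
r3 m[φ1→K] = [162, 324]
r3 m[φ1→B] = [180, 135]
r3 m[φ2→B] = [9, 9]
r3 m[φ3→B] = [3, 6]
r3 m[φ4→K] = [9, 2]
r3 m[φ5→A] = [2, 6]
r3 m[K→φ0] = [36, 12]
r3 m[K→φ1] = [45, 8]
r3 m[K→φ4] = [20, 24]
r3 m[A→φ0] = [2, 6]
r3 m[A→φ5] = [5, 4]
r3 m[B→φ1] = [27, 54]
r3 m[B→φ2] = [12, 36]
r3 m[B→φ3] = [36, 54]
r4 m[φ0→K] = [18, 24]
r4 m[φ0→A] = [180, 108]
r4 m[φ1→K] = [162, 324]
r4 m[φ1→B] = [180, 135]
r4 m[φ2→B] = [9, 9]
r4 m[φ3→B] = [3, 6]
r4 m[φ4→K] = [9, 2]
r4 m[φ5→A] = [2, 6]
r4 m[K→φ0] = [1458, 648]
r4 m[K→φ1] = [162, 48]
r4 m[K→φ4] = [2916, 7776]
r4 m[A→φ0] = [2, 6]
r4 m[A→φ5] = [180, 108]
r4 m[B→φ1] = [27, 54]
r4 m[B→φ2] = [540, 810]
r4 m[B→φ3] = [1620, 1215]
r5 m[φ0→K] = [18, 24]
r5 m[φ0→A] = [7290, 4374]
r5 m[φ1→K] = [162, 324]
r5 m[φ1→B] = [648, 486]
r5 m[φ2→B] = [9, 9]
r5 m[φ3→B] = [3, 6]
r5 m[φ4→K] = [9, 2]
r5 m[φ5→A] = [2, 6]
r5 m[K→φ0] = [1458, 648]
r5 m[K→φ1] = [162, 48]
r5 m[K→φ4] = [2916, 7776]
r5 m[A→φ0] = [2, 6]
r5 m[A→φ5] = [180, 108]
r5 m[B→φ1] = [27, 54]
r5 m[B→φ2] = [540, 810]
r5 m[B→φ3] = [1620, 1215]
r6 m[φ0→K] = [18, 24]
r6 m[φ0→A] = [7290, 4374]
r6 m[φ1→K] = [162, 324]
r6 m[φ1→B] = [648, 486]
r6 m[φ2→B] = [9, 9]
r6 m[φ3→B] = [3, 6]
r6 m[φ4→K] = [9, 2]
r6 m[φ5→A] = [2, 6]
r6 m[K→φ0] = [1458, 648]
r6 m[K→φ1] = [162, 48]
r6 m[K→φ4] = [2916, 7776]
r6 m[A→φ0] = [2, 6]
r6 m[A→φ5] = [7290, 4374]
r6 m[B→φ1] = [27, 54]
r6 m[B→φ2] = [1944, 2916]
r6 m[B→φ3] = [5832, 4374]
r7 m[φ0→K] = [18, 24]
r7 m[φ0→A] = [7290, 4374]
r7 m[φ1→K] = [162, 324]
r7 m[φ1→B] = [648, 486]
r7 m[φ2→B] = [9, 9]
r7 m[φ3→B] = [3, 6]
r7 m[φ4→K] = [9, 2]
r7 m[φ5→A] = [2, 6]
r7 m[K→φ0] = [1458, 648]
r7 m[K→φ1] = [162, 48]
r7 m[K→φ4] = [2916, 7776]
r7 m[A→φ0] = [2, 6]
r7 m[A→φ5] = [7290, 4374]
r7 m[B→φ1] = [27, 54]
r7 m[B→φ2] = [1944, 2916]
r7 m[B→φ3] = [5832, 4374]
fixed point reached at round 7
b[K] = ⊗ incoming = [26244, 15552]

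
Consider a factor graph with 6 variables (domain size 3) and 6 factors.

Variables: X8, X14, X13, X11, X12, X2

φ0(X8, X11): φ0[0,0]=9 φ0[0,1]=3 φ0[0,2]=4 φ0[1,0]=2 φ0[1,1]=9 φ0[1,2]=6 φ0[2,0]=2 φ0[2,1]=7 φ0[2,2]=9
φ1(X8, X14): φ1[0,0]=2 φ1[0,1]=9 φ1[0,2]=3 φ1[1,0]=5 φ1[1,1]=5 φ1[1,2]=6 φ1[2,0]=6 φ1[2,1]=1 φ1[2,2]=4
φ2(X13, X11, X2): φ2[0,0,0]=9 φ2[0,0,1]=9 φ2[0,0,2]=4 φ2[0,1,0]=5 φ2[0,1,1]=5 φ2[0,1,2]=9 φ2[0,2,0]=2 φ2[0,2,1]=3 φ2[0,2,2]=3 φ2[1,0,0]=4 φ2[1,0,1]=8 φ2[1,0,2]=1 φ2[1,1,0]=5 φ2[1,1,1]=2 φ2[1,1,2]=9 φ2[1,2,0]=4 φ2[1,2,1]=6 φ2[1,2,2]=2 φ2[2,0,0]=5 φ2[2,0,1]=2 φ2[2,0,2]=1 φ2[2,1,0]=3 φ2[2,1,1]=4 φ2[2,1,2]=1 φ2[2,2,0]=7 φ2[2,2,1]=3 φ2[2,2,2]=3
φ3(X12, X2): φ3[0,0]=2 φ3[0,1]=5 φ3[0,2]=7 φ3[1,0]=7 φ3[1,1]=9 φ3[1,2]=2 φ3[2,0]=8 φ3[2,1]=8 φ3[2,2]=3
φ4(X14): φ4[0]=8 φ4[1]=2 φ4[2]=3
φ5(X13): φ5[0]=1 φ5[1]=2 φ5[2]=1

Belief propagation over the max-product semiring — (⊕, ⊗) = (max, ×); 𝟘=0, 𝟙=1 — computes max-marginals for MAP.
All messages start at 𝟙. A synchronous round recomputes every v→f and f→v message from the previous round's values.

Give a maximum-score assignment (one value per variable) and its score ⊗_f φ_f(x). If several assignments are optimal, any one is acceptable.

init: all messages = 𝟙 over 3 values
r1 m[φ0→X8] = [9, 9, 9]
r1 m[φ0→X11] = [9, 9, 9]
r1 m[φ1→X8] = [9, 6, 6]
r1 m[φ1→X14] = [6, 9, 6]
r1 m[φ2→X13] = [9, 9, 7]
r1 m[φ2→X11] = [9, 9, 7]
r1 m[φ2→X2] = [9, 9, 9]
r1 m[φ3→X12] = [7, 9, 8]
r1 m[φ3→X2] = [8, 9, 7]
r1 m[φ4→X14] = [8, 2, 3]
r1 m[φ5→X13] = [1, 2, 1]
r1 m[X8→φ0] = [1, 1, 1]
r1 m[X8→φ1] = [1, 1, 1]
r1 m[X14→φ1] = [1, 1, 1]
r1 m[X14→φ4] = [1, 1, 1]
r1 m[X13→φ2] = [1, 1, 1]
r1 m[X13→φ5] = [1, 1, 1]
r1 m[X11→φ0] = [1, 1, 1]
r1 m[X11→φ2] = [1, 1, 1]
r1 m[X12→φ3] = [1, 1, 1]
r1 m[X2→φ2] = [1, 1, 1]
r1 m[X2→φ3] = [1, 1, 1]
r2 m[φ0→X8] = [9, 9, 9]
r2 m[φ0→X11] = [9, 9, 9]
r2 m[φ1→X8] = [9, 6, 6]
r2 m[φ1→X14] = [6, 9, 6]
r2 m[φ2→X13] = [9, 9, 7]
r2 m[φ2→X11] = [9, 9, 7]
r2 m[φ2→X2] = [9, 9, 9]
r2 m[φ3→X12] = [7, 9, 8]
r2 m[φ3→X2] = [8, 9, 7]
r2 m[φ4→X14] = [8, 2, 3]
r2 m[φ5→X13] = [1, 2, 1]
r2 m[X8→φ0] = [9, 6, 6]
r2 m[X8→φ1] = [9, 9, 9]
r2 m[X14→φ1] = [8, 2, 3]
r2 m[X14→φ4] = [6, 9, 6]
r2 m[X13→φ2] = [1, 2, 1]
r2 m[X13→φ5] = [9, 9, 7]
r2 m[X11→φ0] = [9, 9, 7]
r2 m[X11→φ2] = [9, 9, 9]
r2 m[X12→φ3] = [1, 1, 1]
r2 m[X2→φ2] = [8, 9, 7]
r2 m[X2→φ3] = [9, 9, 9]
r3 m[φ0→X8] = [81, 81, 63]
r3 m[φ0→X11] = [81, 54, 54]
r3 m[φ1→X8] = [18, 40, 48]
r3 m[φ1→X14] = [54, 81, 54]
r3 m[φ2→X13] = [729, 648, 504]
r3 m[φ2→X11] = [144, 126, 108]
r3 m[φ2→X2] = [90, 144, 162]
r3 m[φ3→X12] = [63, 81, 72]
r3 m[φ3→X2] = [8, 9, 7]
r3 m[φ4→X14] = [8, 2, 3]
r3 m[φ5→X13] = [1, 2, 1]
r3 m[X8→φ0] = [9, 6, 6]
r3 m[X8→φ1] = [9, 9, 9]
r3 m[X14→φ1] = [8, 2, 3]
r3 m[X14→φ4] = [6, 9, 6]
r3 m[X13→φ2] = [1, 2, 1]
r3 m[X13→φ5] = [9, 9, 7]
r3 m[X11→φ0] = [9, 9, 7]
r3 m[X11→φ2] = [9, 9, 9]
r3 m[X12→φ3] = [1, 1, 1]
r3 m[X2→φ2] = [8, 9, 7]
r3 m[X2→φ3] = [9, 9, 9]
r4 m[φ0→X8] = [81, 81, 63]
r4 m[φ0→X11] = [81, 54, 54]
r4 m[φ1→X8] = [18, 40, 48]
r4 m[φ1→X14] = [54, 81, 54]
r4 m[φ2→X13] = [729, 648, 504]
r4 m[φ2→X11] = [144, 126, 108]
r4 m[φ2→X2] = [90, 144, 162]
r4 m[φ3→X12] = [63, 81, 72]
r4 m[φ3→X2] = [8, 9, 7]
r4 m[φ4→X14] = [8, 2, 3]
r4 m[φ5→X13] = [1, 2, 1]
r4 m[X8→φ0] = [18, 40, 48]
r4 m[X8→φ1] = [81, 81, 63]
r4 m[X14→φ1] = [8, 2, 3]
r4 m[X14→φ4] = [54, 81, 54]
r4 m[X13→φ2] = [1, 2, 1]
r4 m[X13→φ5] = [729, 648, 504]
r4 m[X11→φ0] = [144, 126, 108]
r4 m[X11→φ2] = [81, 54, 54]
r4 m[X12→φ3] = [1, 1, 1]
r4 m[X2→φ2] = [8, 9, 7]
r4 m[X2→φ3] = [90, 144, 162]
r5 m[φ0→X8] = [1296, 1134, 972]
r5 m[φ0→X11] = [162, 360, 432]
r5 m[φ1→X8] = [18, 40, 48]
r5 m[φ1→X14] = [405, 729, 486]
r5 m[φ2→X13] = [6561, 5832, 3240]
r5 m[φ2→X11] = [144, 126, 108]
r5 m[φ2→X2] = [729, 1296, 972]
r5 m[φ3→X12] = [1134, 1296, 1152]
r5 m[φ3→X2] = [8, 9, 7]
r5 m[φ4→X14] = [8, 2, 3]
r5 m[φ5→X13] = [1, 2, 1]
r5 m[X8→φ0] = [18, 40, 48]
r5 m[X8→φ1] = [81, 81, 63]
r5 m[X14→φ1] = [8, 2, 3]
r5 m[X14→φ4] = [54, 81, 54]
r5 m[X13→φ2] = [1, 2, 1]
r5 m[X13→φ5] = [729, 648, 504]
r5 m[X11→φ0] = [144, 126, 108]
r5 m[X11→φ2] = [81, 54, 54]
r5 m[X12→φ3] = [1, 1, 1]
r5 m[X2→φ2] = [8, 9, 7]
r5 m[X2→φ3] = [90, 144, 162]
r6 m[φ0→X8] = [1296, 1134, 972]
r6 m[φ0→X11] = [162, 360, 432]
r6 m[φ1→X8] = [18, 40, 48]
r6 m[φ1→X14] = [405, 729, 486]
r6 m[φ2→X13] = [6561, 5832, 3240]
r6 m[φ2→X11] = [144, 126, 108]
r6 m[φ2→X2] = [729, 1296, 972]
r6 m[φ3→X12] = [1134, 1296, 1152]
r6 m[φ3→X2] = [8, 9, 7]
r6 m[φ4→X14] = [8, 2, 3]
r6 m[φ5→X13] = [1, 2, 1]
r6 m[X8→φ0] = [18, 40, 48]
r6 m[X8→φ1] = [1296, 1134, 972]
r6 m[X14→φ1] = [8, 2, 3]
r6 m[X14→φ4] = [405, 729, 486]
r6 m[X13→φ2] = [1, 2, 1]
r6 m[X13→φ5] = [6561, 5832, 3240]
r6 m[X11→φ0] = [144, 126, 108]
r6 m[X11→φ2] = [162, 360, 432]
r6 m[X12→φ3] = [1, 1, 1]
r6 m[X2→φ2] = [8, 9, 7]
r6 m[X2→φ3] = [729, 1296, 972]
r7 m[φ0→X8] = [1296, 1134, 972]
r7 m[φ0→X11] = [162, 360, 432]
r7 m[φ1→X8] = [18, 40, 48]
r7 m[φ1→X14] = [5832, 11664, 6804]
r7 m[φ2→X13] = [22680, 23328, 24192]
r7 m[φ2→X11] = [144, 126, 108]
r7 m[φ2→X2] = [3600, 5184, 6480]
r7 m[φ3→X12] = [6804, 11664, 10368]
r7 m[φ3→X2] = [8, 9, 7]
r7 m[φ4→X14] = [8, 2, 3]
r7 m[φ5→X13] = [1, 2, 1]
r7 m[X8→φ0] = [18, 40, 48]
r7 m[X8→φ1] = [1296, 1134, 972]
r7 m[X14→φ1] = [8, 2, 3]
r7 m[X14→φ4] = [405, 729, 486]
r7 m[X13→φ2] = [1, 2, 1]
r7 m[X13→φ5] = [6561, 5832, 3240]
r7 m[X11→φ0] = [144, 126, 108]
r7 m[X11→φ2] = [162, 360, 432]
r7 m[X12→φ3] = [1, 1, 1]
r7 m[X2→φ2] = [8, 9, 7]
r7 m[X2→φ3] = [729, 1296, 972]
r8 m[φ0→X8] = [1296, 1134, 972]
r8 m[φ0→X11] = [162, 360, 432]
r8 m[φ1→X8] = [18, 40, 48]
r8 m[φ1→X14] = [5832, 11664, 6804]
r8 m[φ2→X13] = [22680, 23328, 24192]
r8 m[φ2→X11] = [144, 126, 108]
r8 m[φ2→X2] = [3600, 5184, 6480]
r8 m[φ3→X12] = [6804, 11664, 10368]
r8 m[φ3→X2] = [8, 9, 7]
r8 m[φ4→X14] = [8, 2, 3]
r8 m[φ5→X13] = [1, 2, 1]
r8 m[X8→φ0] = [18, 40, 48]
r8 m[X8→φ1] = [1296, 1134, 972]
r8 m[X14→φ1] = [8, 2, 3]
r8 m[X14→φ4] = [5832, 11664, 6804]
r8 m[X13→φ2] = [1, 2, 1]
r8 m[X13→φ5] = [22680, 23328, 24192]
r8 m[X11→φ0] = [144, 126, 108]
r8 m[X11→φ2] = [162, 360, 432]
r8 m[X12→φ3] = [1, 1, 1]
r8 m[X2→φ2] = [8, 9, 7]
r8 m[X2→φ3] = [3600, 5184, 6480]
r9 m[φ0→X8] = [1296, 1134, 972]
r9 m[φ0→X11] = [162, 360, 432]
r9 m[φ1→X8] = [18, 40, 48]
r9 m[φ1→X14] = [5832, 11664, 6804]
r9 m[φ2→X13] = [22680, 23328, 24192]
r9 m[φ2→X11] = [144, 126, 108]
r9 m[φ2→X2] = [3600, 5184, 6480]
r9 m[φ3→X12] = [45360, 46656, 41472]
r9 m[φ3→X2] = [8, 9, 7]
r9 m[φ4→X14] = [8, 2, 3]
r9 m[φ5→X13] = [1, 2, 1]
r9 m[X8→φ0] = [18, 40, 48]
r9 m[X8→φ1] = [1296, 1134, 972]
r9 m[X14→φ1] = [8, 2, 3]
r9 m[X14→φ4] = [5832, 11664, 6804]
r9 m[X13→φ2] = [1, 2, 1]
r9 m[X13→φ5] = [22680, 23328, 24192]
r9 m[X11→φ0] = [144, 126, 108]
r9 m[X11→φ2] = [162, 360, 432]
r9 m[X12→φ3] = [1, 1, 1]
r9 m[X2→φ2] = [8, 9, 7]
r9 m[X2→φ3] = [3600, 5184, 6480]
r10 m[φ0→X8] = [1296, 1134, 972]
r10 m[φ0→X11] = [162, 360, 432]
r10 m[φ1→X8] = [18, 40, 48]
r10 m[φ1→X14] = [5832, 11664, 6804]
r10 m[φ2→X13] = [22680, 23328, 24192]
r10 m[φ2→X11] = [144, 126, 108]
r10 m[φ2→X2] = [3600, 5184, 6480]
r10 m[φ3→X12] = [45360, 46656, 41472]
r10 m[φ3→X2] = [8, 9, 7]
r10 m[φ4→X14] = [8, 2, 3]
r10 m[φ5→X13] = [1, 2, 1]
r10 m[X8→φ0] = [18, 40, 48]
r10 m[X8→φ1] = [1296, 1134, 972]
r10 m[X14→φ1] = [8, 2, 3]
r10 m[X14→φ4] = [5832, 11664, 6804]
r10 m[X13→φ2] = [1, 2, 1]
r10 m[X13→φ5] = [22680, 23328, 24192]
r10 m[X11→φ0] = [144, 126, 108]
r10 m[X11→φ2] = [162, 360, 432]
r10 m[X12→φ3] = [1, 1, 1]
r10 m[X2→φ2] = [8, 9, 7]
r10 m[X2→φ3] = [3600, 5184, 6480]
fixed point reached at round 10
traceback from X8: (X8=2, X14=0, X13=1, X11=2, X12=1, X2=1), score=46656

assignment: (X8=2, X14=0, X13=1, X11=2, X12=1, X2=1); score = 46656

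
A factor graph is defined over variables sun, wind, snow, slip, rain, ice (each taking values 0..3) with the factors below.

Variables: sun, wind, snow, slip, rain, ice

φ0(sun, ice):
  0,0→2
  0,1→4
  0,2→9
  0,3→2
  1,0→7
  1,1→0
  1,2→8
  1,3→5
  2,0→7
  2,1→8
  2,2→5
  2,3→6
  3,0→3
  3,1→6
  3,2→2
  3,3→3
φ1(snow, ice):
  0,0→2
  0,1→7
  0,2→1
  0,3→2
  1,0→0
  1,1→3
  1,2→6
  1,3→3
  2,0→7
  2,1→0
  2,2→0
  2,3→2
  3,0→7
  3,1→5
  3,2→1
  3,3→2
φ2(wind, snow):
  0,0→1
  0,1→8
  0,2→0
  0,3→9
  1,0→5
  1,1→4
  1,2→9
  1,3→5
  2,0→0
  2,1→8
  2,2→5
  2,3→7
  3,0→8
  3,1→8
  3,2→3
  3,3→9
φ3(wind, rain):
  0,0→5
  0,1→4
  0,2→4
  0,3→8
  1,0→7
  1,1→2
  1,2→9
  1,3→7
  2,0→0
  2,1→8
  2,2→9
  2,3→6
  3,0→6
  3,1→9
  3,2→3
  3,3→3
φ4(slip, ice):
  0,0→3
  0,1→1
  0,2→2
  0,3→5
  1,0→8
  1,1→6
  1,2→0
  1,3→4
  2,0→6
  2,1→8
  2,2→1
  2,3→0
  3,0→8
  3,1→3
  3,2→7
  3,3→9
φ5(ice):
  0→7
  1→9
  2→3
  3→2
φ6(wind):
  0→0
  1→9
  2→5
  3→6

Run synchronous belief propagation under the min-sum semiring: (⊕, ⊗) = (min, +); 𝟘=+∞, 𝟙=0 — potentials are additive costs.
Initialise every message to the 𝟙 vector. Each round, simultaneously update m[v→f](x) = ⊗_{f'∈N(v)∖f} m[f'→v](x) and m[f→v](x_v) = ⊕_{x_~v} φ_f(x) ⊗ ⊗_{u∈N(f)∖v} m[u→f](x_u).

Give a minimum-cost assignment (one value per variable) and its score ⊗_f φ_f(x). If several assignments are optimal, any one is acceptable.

assignment: (sun=3, wind=0, snow=2, slip=1, rain=1, ice=2); score = 9

init: all messages = 𝟙 over 4 values
r1 m[φ0→sun] = [2, 0, 5, 2]
r1 m[φ0→ice] = [2, 0, 2, 2]
r1 m[φ1→snow] = [1, 0, 0, 1]
r1 m[φ1→ice] = [0, 0, 0, 2]
r1 m[φ2→wind] = [0, 4, 0, 3]
r1 m[φ2→snow] = [0, 4, 0, 5]
r1 m[φ3→wind] = [4, 2, 0, 3]
r1 m[φ3→rain] = [0, 2, 3, 3]
r1 m[φ4→slip] = [1, 0, 0, 3]
r1 m[φ4→ice] = [3, 1, 0, 0]
r1 m[φ5→ice] = [7, 9, 3, 2]
r1 m[φ6→wind] = [0, 9, 5, 6]
r1 m[sun→φ0] = [0, 0, 0, 0]
r1 m[wind→φ2] = [0, 0, 0, 0]
r1 m[wind→φ3] = [0, 0, 0, 0]
r1 m[wind→φ6] = [0, 0, 0, 0]
r1 m[snow→φ1] = [0, 0, 0, 0]
r1 m[snow→φ2] = [0, 0, 0, 0]
r1 m[slip→φ4] = [0, 0, 0, 0]
r1 m[rain→φ3] = [0, 0, 0, 0]
r1 m[ice→φ0] = [0, 0, 0, 0]
r1 m[ice→φ1] = [0, 0, 0, 0]
r1 m[ice→φ4] = [0, 0, 0, 0]
r1 m[ice→φ5] = [0, 0, 0, 0]
r2 m[φ0→sun] = [2, 0, 5, 2]
r2 m[φ0→ice] = [2, 0, 2, 2]
r2 m[φ1→snow] = [1, 0, 0, 1]
r2 m[φ1→ice] = [0, 0, 0, 2]
r2 m[φ2→wind] = [0, 4, 0, 3]
r2 m[φ2→snow] = [0, 4, 0, 5]
r2 m[φ3→wind] = [4, 2, 0, 3]
r2 m[φ3→rain] = [0, 2, 3, 3]
r2 m[φ4→slip] = [1, 0, 0, 3]
r2 m[φ4→ice] = [3, 1, 0, 0]
r2 m[φ5→ice] = [7, 9, 3, 2]
r2 m[φ6→wind] = [0, 9, 5, 6]
r2 m[sun→φ0] = [0, 0, 0, 0]
r2 m[wind→φ2] = [4, 11, 5, 9]
r2 m[wind→φ3] = [0, 13, 5, 9]
r2 m[wind→φ6] = [4, 6, 0, 6]
r2 m[snow→φ1] = [0, 4, 0, 5]
r2 m[snow→φ2] = [1, 0, 0, 1]
r2 m[slip→φ4] = [0, 0, 0, 0]
r2 m[rain→φ3] = [0, 0, 0, 0]
r2 m[ice→φ0] = [10, 10, 3, 4]
r2 m[ice→φ1] = [12, 10, 5, 4]
r2 m[ice→φ4] = [9, 9, 5, 6]
r2 m[ice→φ5] = [5, 1, 2, 4]
r3 m[φ0→sun] = [6, 9, 8, 5]
r3 m[φ0→ice] = [2, 0, 2, 2]
r3 m[φ1→snow] = [6, 7, 5, 6]
r3 m[φ1→ice] = [2, 0, 0, 2]
r3 m[φ2→wind] = [0, 4, 1, 3]
r3 m[φ2→snow] = [5, 12, 4, 12]
r3 m[φ3→wind] = [4, 2, 0, 3]
r3 m[φ3→rain] = [5, 4, 4, 8]
r3 m[φ4→slip] = [7, 5, 6, 12]
r3 m[φ4→ice] = [3, 1, 0, 0]
r3 m[φ5→ice] = [7, 9, 3, 2]
r3 m[φ6→wind] = [0, 9, 5, 6]
r3 m[sun→φ0] = [0, 0, 0, 0]
r3 m[wind→φ2] = [4, 11, 5, 9]
r3 m[wind→φ3] = [0, 13, 5, 9]
r3 m[wind→φ6] = [4, 6, 0, 6]
r3 m[snow→φ1] = [0, 4, 0, 5]
r3 m[snow→φ2] = [1, 0, 0, 1]
r3 m[slip→φ4] = [0, 0, 0, 0]
r3 m[rain→φ3] = [0, 0, 0, 0]
r3 m[ice→φ0] = [10, 10, 3, 4]
r3 m[ice→φ1] = [12, 10, 5, 4]
r3 m[ice→φ4] = [9, 9, 5, 6]
r3 m[ice→φ5] = [5, 1, 2, 4]
r4 m[φ0→sun] = [6, 9, 8, 5]
r4 m[φ0→ice] = [2, 0, 2, 2]
r4 m[φ1→snow] = [6, 7, 5, 6]
r4 m[φ1→ice] = [2, 0, 0, 2]
r4 m[φ2→wind] = [0, 4, 1, 3]
r4 m[φ2→snow] = [5, 12, 4, 12]
r4 m[φ3→wind] = [4, 2, 0, 3]
r4 m[φ3→rain] = [5, 4, 4, 8]
r4 m[φ4→slip] = [7, 5, 6, 12]
r4 m[φ4→ice] = [3, 1, 0, 0]
r4 m[φ5→ice] = [7, 9, 3, 2]
r4 m[φ6→wind] = [0, 9, 5, 6]
r4 m[sun→φ0] = [0, 0, 0, 0]
r4 m[wind→φ2] = [4, 11, 5, 9]
r4 m[wind→φ3] = [0, 13, 6, 9]
r4 m[wind→φ6] = [4, 6, 1, 6]
r4 m[snow→φ1] = [5, 12, 4, 12]
r4 m[snow→φ2] = [6, 7, 5, 6]
r4 m[slip→φ4] = [0, 0, 0, 0]
r4 m[rain→φ3] = [0, 0, 0, 0]
r4 m[ice→φ0] = [12, 10, 3, 4]
r4 m[ice→φ1] = [12, 10, 5, 4]
r4 m[ice→φ4] = [11, 9, 5, 6]
r4 m[ice→φ5] = [7, 1, 2, 4]
r5 m[φ0→sun] = [6, 9, 8, 5]
r5 m[φ0→ice] = [2, 0, 2, 2]
r5 m[φ1→snow] = [6, 7, 5, 6]
r5 m[φ1→ice] = [7, 4, 4, 6]
r5 m[φ2→wind] = [5, 11, 6, 8]
r5 m[φ2→snow] = [5, 12, 4, 12]
r5 m[φ3→wind] = [4, 2, 0, 3]
r5 m[φ3→rain] = [5, 4, 4, 8]
r5 m[φ4→slip] = [7, 5, 6, 12]
r5 m[φ4→ice] = [3, 1, 0, 0]
r5 m[φ5→ice] = [7, 9, 3, 2]
r5 m[φ6→wind] = [0, 9, 5, 6]
r5 m[sun→φ0] = [0, 0, 0, 0]
r5 m[wind→φ2] = [4, 11, 5, 9]
r5 m[wind→φ3] = [0, 13, 6, 9]
r5 m[wind→φ6] = [4, 6, 1, 6]
r5 m[snow→φ1] = [5, 12, 4, 12]
r5 m[snow→φ2] = [6, 7, 5, 6]
r5 m[slip→φ4] = [0, 0, 0, 0]
r5 m[rain→φ3] = [0, 0, 0, 0]
r5 m[ice→φ0] = [12, 10, 3, 4]
r5 m[ice→φ1] = [12, 10, 5, 4]
r5 m[ice→φ4] = [11, 9, 5, 6]
r5 m[ice→φ5] = [7, 1, 2, 4]
r6 m[φ0→sun] = [6, 9, 8, 5]
r6 m[φ0→ice] = [2, 0, 2, 2]
r6 m[φ1→snow] = [6, 7, 5, 6]
r6 m[φ1→ice] = [7, 4, 4, 6]
r6 m[φ2→wind] = [5, 11, 6, 8]
r6 m[φ2→snow] = [5, 12, 4, 12]
r6 m[φ3→wind] = [4, 2, 0, 3]
r6 m[φ3→rain] = [5, 4, 4, 8]
r6 m[φ4→slip] = [7, 5, 6, 12]
r6 m[φ4→ice] = [3, 1, 0, 0]
r6 m[φ5→ice] = [7, 9, 3, 2]
r6 m[φ6→wind] = [0, 9, 5, 6]
r6 m[sun→φ0] = [0, 0, 0, 0]
r6 m[wind→φ2] = [4, 11, 5, 9]
r6 m[wind→φ3] = [5, 20, 11, 14]
r6 m[wind→φ6] = [9, 13, 6, 11]
r6 m[snow→φ1] = [5, 12, 4, 12]
r6 m[snow→φ2] = [6, 7, 5, 6]
r6 m[slip→φ4] = [0, 0, 0, 0]
r6 m[rain→φ3] = [0, 0, 0, 0]
r6 m[ice→φ0] = [17, 14, 7, 8]
r6 m[ice→φ1] = [12, 10, 5, 4]
r6 m[ice→φ4] = [16, 13, 9, 10]
r6 m[ice→φ5] = [12, 5, 6, 8]
r7 m[φ0→sun] = [10, 13, 12, 9]
r7 m[φ0→ice] = [2, 0, 2, 2]
r7 m[φ1→snow] = [6, 7, 5, 6]
r7 m[φ1→ice] = [7, 4, 4, 6]
r7 m[φ2→wind] = [5, 11, 6, 8]
r7 m[φ2→snow] = [5, 12, 4, 12]
r7 m[φ3→wind] = [4, 2, 0, 3]
r7 m[φ3→rain] = [10, 9, 9, 13]
r7 m[φ4→slip] = [11, 9, 10, 16]
r7 m[φ4→ice] = [3, 1, 0, 0]
r7 m[φ5→ice] = [7, 9, 3, 2]
r7 m[φ6→wind] = [0, 9, 5, 6]
r7 m[sun→φ0] = [0, 0, 0, 0]
r7 m[wind→φ2] = [4, 11, 5, 9]
r7 m[wind→φ3] = [5, 20, 11, 14]
r7 m[wind→φ6] = [9, 13, 6, 11]
r7 m[snow→φ1] = [5, 12, 4, 12]
r7 m[snow→φ2] = [6, 7, 5, 6]
r7 m[slip→φ4] = [0, 0, 0, 0]
r7 m[rain→φ3] = [0, 0, 0, 0]
r7 m[ice→φ0] = [17, 14, 7, 8]
r7 m[ice→φ1] = [12, 10, 5, 4]
r7 m[ice→φ4] = [16, 13, 9, 10]
r7 m[ice→φ5] = [12, 5, 6, 8]
r8 m[φ0→sun] = [10, 13, 12, 9]
r8 m[φ0→ice] = [2, 0, 2, 2]
r8 m[φ1→snow] = [6, 7, 5, 6]
r8 m[φ1→ice] = [7, 4, 4, 6]
r8 m[φ2→wind] = [5, 11, 6, 8]
r8 m[φ2→snow] = [5, 12, 4, 12]
r8 m[φ3→wind] = [4, 2, 0, 3]
r8 m[φ3→rain] = [10, 9, 9, 13]
r8 m[φ4→slip] = [11, 9, 10, 16]
r8 m[φ4→ice] = [3, 1, 0, 0]
r8 m[φ5→ice] = [7, 9, 3, 2]
r8 m[φ6→wind] = [0, 9, 5, 6]
r8 m[sun→φ0] = [0, 0, 0, 0]
r8 m[wind→φ2] = [4, 11, 5, 9]
r8 m[wind→φ3] = [5, 20, 11, 14]
r8 m[wind→φ6] = [9, 13, 6, 11]
r8 m[snow→φ1] = [5, 12, 4, 12]
r8 m[snow→φ2] = [6, 7, 5, 6]
r8 m[slip→φ4] = [0, 0, 0, 0]
r8 m[rain→φ3] = [0, 0, 0, 0]
r8 m[ice→φ0] = [17, 14, 7, 8]
r8 m[ice→φ1] = [12, 10, 5, 4]
r8 m[ice→φ4] = [16, 13, 9, 10]
r8 m[ice→φ5] = [12, 5, 6, 8]
fixed point reached at round 8
traceback from sun: (sun=3, wind=0, snow=2, slip=1, rain=1, ice=2), score=9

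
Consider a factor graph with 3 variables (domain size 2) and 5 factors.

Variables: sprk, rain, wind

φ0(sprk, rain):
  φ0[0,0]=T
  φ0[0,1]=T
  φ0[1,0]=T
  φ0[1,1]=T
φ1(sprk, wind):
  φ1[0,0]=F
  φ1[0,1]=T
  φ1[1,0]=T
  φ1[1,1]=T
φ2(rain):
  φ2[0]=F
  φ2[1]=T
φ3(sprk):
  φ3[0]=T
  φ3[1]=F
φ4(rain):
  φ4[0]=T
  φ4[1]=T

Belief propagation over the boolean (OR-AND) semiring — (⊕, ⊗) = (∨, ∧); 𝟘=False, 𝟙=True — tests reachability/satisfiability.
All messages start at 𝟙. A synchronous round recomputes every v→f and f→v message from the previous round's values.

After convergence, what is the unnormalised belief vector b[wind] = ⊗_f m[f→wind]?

init: all messages = 𝟙 over 2 values
r1 m[φ0→sprk] = [T, T]
r1 m[φ0→rain] = [T, T]
r1 m[φ1→sprk] = [T, T]
r1 m[φ1→wind] = [T, T]
r1 m[φ2→rain] = [F, T]
r1 m[φ3→sprk] = [T, F]
r1 m[φ4→rain] = [T, T]
r1 m[sprk→φ0] = [T, T]
r1 m[sprk→φ1] = [T, T]
r1 m[sprk→φ3] = [T, T]
r1 m[rain→φ0] = [T, T]
r1 m[rain→φ2] = [T, T]
r1 m[rain→φ4] = [T, T]
r1 m[wind→φ1] = [T, T]
r2 m[φ0→sprk] = [T, T]
r2 m[φ0→rain] = [T, T]
r2 m[φ1→sprk] = [T, T]
r2 m[φ1→wind] = [T, T]
r2 m[φ2→rain] = [F, T]
r2 m[φ3→sprk] = [T, F]
r2 m[φ4→rain] = [T, T]
r2 m[sprk→φ0] = [T, F]
r2 m[sprk→φ1] = [T, F]
r2 m[sprk→φ3] = [T, T]
r2 m[rain→φ0] = [F, T]
r2 m[rain→φ2] = [T, T]
r2 m[rain→φ4] = [F, T]
r2 m[wind→φ1] = [T, T]
r3 m[φ0→sprk] = [T, T]
r3 m[φ0→rain] = [T, T]
r3 m[φ1→sprk] = [T, T]
r3 m[φ1→wind] = [F, T]
r3 m[φ2→rain] = [F, T]
r3 m[φ3→sprk] = [T, F]
r3 m[φ4→rain] = [T, T]
r3 m[sprk→φ0] = [T, F]
r3 m[sprk→φ1] = [T, F]
r3 m[sprk→φ3] = [T, T]
r3 m[rain→φ0] = [F, T]
r3 m[rain→φ2] = [T, T]
r3 m[rain→φ4] = [F, T]
r3 m[wind→φ1] = [T, T]
r4 m[φ0→sprk] = [T, T]
r4 m[φ0→rain] = [T, T]
r4 m[φ1→sprk] = [T, T]
r4 m[φ1→wind] = [F, T]
r4 m[φ2→rain] = [F, T]
r4 m[φ3→sprk] = [T, F]
r4 m[φ4→rain] = [T, T]
r4 m[sprk→φ0] = [T, F]
r4 m[sprk→φ1] = [T, F]
r4 m[sprk→φ3] = [T, T]
r4 m[rain→φ0] = [F, T]
r4 m[rain→φ2] = [T, T]
r4 m[rain→φ4] = [F, T]
r4 m[wind→φ1] = [T, T]
fixed point reached at round 4
b[wind] = ⊗ incoming = [F, T]

b[wind] = [F, T]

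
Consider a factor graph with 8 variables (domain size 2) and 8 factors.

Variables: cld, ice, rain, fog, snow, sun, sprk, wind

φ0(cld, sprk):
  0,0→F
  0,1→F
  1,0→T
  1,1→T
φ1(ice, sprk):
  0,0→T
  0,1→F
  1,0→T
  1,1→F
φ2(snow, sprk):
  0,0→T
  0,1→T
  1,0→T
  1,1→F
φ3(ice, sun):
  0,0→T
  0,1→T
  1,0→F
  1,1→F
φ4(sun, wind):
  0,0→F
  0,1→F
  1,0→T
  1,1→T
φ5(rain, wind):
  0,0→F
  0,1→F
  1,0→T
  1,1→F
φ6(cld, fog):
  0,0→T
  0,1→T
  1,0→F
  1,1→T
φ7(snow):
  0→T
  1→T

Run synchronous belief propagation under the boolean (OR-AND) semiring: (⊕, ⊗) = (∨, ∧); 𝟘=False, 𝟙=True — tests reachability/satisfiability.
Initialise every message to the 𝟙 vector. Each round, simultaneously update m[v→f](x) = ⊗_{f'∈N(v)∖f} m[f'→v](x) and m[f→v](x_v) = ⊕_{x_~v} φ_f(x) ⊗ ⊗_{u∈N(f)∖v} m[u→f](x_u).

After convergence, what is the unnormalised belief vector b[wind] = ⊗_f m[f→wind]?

b[wind] = [T, F]

init: all messages = 𝟙 over 2 values
r1 m[φ0→cld] = [F, T]
r1 m[φ0→sprk] = [T, T]
r1 m[φ1→ice] = [T, T]
r1 m[φ1→sprk] = [T, F]
r1 m[φ2→snow] = [T, T]
r1 m[φ2→sprk] = [T, T]
r1 m[φ3→ice] = [T, F]
r1 m[φ3→sun] = [T, T]
r1 m[φ4→sun] = [F, T]
r1 m[φ4→wind] = [T, T]
r1 m[φ5→rain] = [F, T]
r1 m[φ5→wind] = [T, F]
r1 m[φ6→cld] = [T, T]
r1 m[φ6→fog] = [T, T]
r1 m[φ7→snow] = [T, T]
r1 m[cld→φ0] = [T, T]
r1 m[cld→φ6] = [T, T]
r1 m[ice→φ1] = [T, T]
r1 m[ice→φ3] = [T, T]
r1 m[rain→φ5] = [T, T]
r1 m[fog→φ6] = [T, T]
r1 m[snow→φ2] = [T, T]
r1 m[snow→φ7] = [T, T]
r1 m[sun→φ3] = [T, T]
r1 m[sun→φ4] = [T, T]
r1 m[sprk→φ0] = [T, T]
r1 m[sprk→φ1] = [T, T]
r1 m[sprk→φ2] = [T, T]
r1 m[wind→φ4] = [T, T]
r1 m[wind→φ5] = [T, T]
r2 m[φ0→cld] = [F, T]
r2 m[φ0→sprk] = [T, T]
r2 m[φ1→ice] = [T, T]
r2 m[φ1→sprk] = [T, F]
r2 m[φ2→snow] = [T, T]
r2 m[φ2→sprk] = [T, T]
r2 m[φ3→ice] = [T, F]
r2 m[φ3→sun] = [T, T]
r2 m[φ4→sun] = [F, T]
r2 m[φ4→wind] = [T, T]
r2 m[φ5→rain] = [F, T]
r2 m[φ5→wind] = [T, F]
r2 m[φ6→cld] = [T, T]
r2 m[φ6→fog] = [T, T]
r2 m[φ7→snow] = [T, T]
r2 m[cld→φ0] = [T, T]
r2 m[cld→φ6] = [F, T]
r2 m[ice→φ1] = [T, F]
r2 m[ice→φ3] = [T, T]
r2 m[rain→φ5] = [T, T]
r2 m[fog→φ6] = [T, T]
r2 m[snow→φ2] = [T, T]
r2 m[snow→φ7] = [T, T]
r2 m[sun→φ3] = [F, T]
r2 m[sun→φ4] = [T, T]
r2 m[sprk→φ0] = [T, F]
r2 m[sprk→φ1] = [T, T]
r2 m[sprk→φ2] = [T, F]
r2 m[wind→φ4] = [T, F]
r2 m[wind→φ5] = [T, T]
r3 m[φ0→cld] = [F, T]
r3 m[φ0→sprk] = [T, T]
r3 m[φ1→ice] = [T, T]
r3 m[φ1→sprk] = [T, F]
r3 m[φ2→snow] = [T, T]
r3 m[φ2→sprk] = [T, T]
r3 m[φ3→ice] = [T, F]
r3 m[φ3→sun] = [T, T]
r3 m[φ4→sun] = [F, T]
r3 m[φ4→wind] = [T, T]
r3 m[φ5→rain] = [F, T]
r3 m[φ5→wind] = [T, F]
r3 m[φ6→cld] = [T, T]
r3 m[φ6→fog] = [F, T]
r3 m[φ7→snow] = [T, T]
r3 m[cld→φ0] = [T, T]
r3 m[cld→φ6] = [F, T]
r3 m[ice→φ1] = [T, F]
r3 m[ice→φ3] = [T, T]
r3 m[rain→φ5] = [T, T]
r3 m[fog→φ6] = [T, T]
r3 m[snow→φ2] = [T, T]
r3 m[snow→φ7] = [T, T]
r3 m[sun→φ3] = [F, T]
r3 m[sun→φ4] = [T, T]
r3 m[sprk→φ0] = [T, F]
r3 m[sprk→φ1] = [T, T]
r3 m[sprk→φ2] = [T, F]
r3 m[wind→φ4] = [T, F]
r3 m[wind→φ5] = [T, T]
r4 m[φ0→cld] = [F, T]
r4 m[φ0→sprk] = [T, T]
r4 m[φ1→ice] = [T, T]
r4 m[φ1→sprk] = [T, F]
r4 m[φ2→snow] = [T, T]
r4 m[φ2→sprk] = [T, T]
r4 m[φ3→ice] = [T, F]
r4 m[φ3→sun] = [T, T]
r4 m[φ4→sun] = [F, T]
r4 m[φ4→wind] = [T, T]
r4 m[φ5→rain] = [F, T]
r4 m[φ5→wind] = [T, F]
r4 m[φ6→cld] = [T, T]
r4 m[φ6→fog] = [F, T]
r4 m[φ7→snow] = [T, T]
r4 m[cld→φ0] = [T, T]
r4 m[cld→φ6] = [F, T]
r4 m[ice→φ1] = [T, F]
r4 m[ice→φ3] = [T, T]
r4 m[rain→φ5] = [T, T]
r4 m[fog→φ6] = [T, T]
r4 m[snow→φ2] = [T, T]
r4 m[snow→φ7] = [T, T]
r4 m[sun→φ3] = [F, T]
r4 m[sun→φ4] = [T, T]
r4 m[sprk→φ0] = [T, F]
r4 m[sprk→φ1] = [T, T]
r4 m[sprk→φ2] = [T, F]
r4 m[wind→φ4] = [T, F]
r4 m[wind→φ5] = [T, T]
fixed point reached at round 4
b[wind] = ⊗ incoming = [T, F]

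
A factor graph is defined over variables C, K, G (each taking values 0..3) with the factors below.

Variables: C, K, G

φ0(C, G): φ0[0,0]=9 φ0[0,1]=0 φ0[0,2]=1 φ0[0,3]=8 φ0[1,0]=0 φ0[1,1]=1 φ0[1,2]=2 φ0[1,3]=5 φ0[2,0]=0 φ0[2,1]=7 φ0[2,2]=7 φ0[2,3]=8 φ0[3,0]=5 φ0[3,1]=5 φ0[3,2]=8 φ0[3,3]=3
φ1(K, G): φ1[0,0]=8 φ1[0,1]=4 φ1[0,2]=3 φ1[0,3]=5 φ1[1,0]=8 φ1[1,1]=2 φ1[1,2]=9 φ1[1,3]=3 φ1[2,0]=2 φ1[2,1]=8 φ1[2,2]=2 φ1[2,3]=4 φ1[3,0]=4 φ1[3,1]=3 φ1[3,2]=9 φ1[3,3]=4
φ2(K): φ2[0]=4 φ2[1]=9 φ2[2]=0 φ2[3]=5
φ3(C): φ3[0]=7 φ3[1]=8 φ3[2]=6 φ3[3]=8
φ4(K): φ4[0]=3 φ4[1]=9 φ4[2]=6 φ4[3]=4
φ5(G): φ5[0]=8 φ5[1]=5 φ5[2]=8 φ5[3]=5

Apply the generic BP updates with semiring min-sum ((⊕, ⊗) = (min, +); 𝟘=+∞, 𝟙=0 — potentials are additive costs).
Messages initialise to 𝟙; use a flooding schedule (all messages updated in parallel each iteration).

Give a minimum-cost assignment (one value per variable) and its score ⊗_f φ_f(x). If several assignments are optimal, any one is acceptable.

init: all messages = 𝟙 over 4 values
r1 m[φ0→C] = [0, 0, 0, 3]
r1 m[φ0→G] = [0, 0, 1, 3]
r1 m[φ1→K] = [3, 2, 2, 3]
r1 m[φ1→G] = [2, 2, 2, 3]
r1 m[φ2→K] = [4, 9, 0, 5]
r1 m[φ3→C] = [7, 8, 6, 8]
r1 m[φ4→K] = [3, 9, 6, 4]
r1 m[φ5→G] = [8, 5, 8, 5]
r1 m[C→φ0] = [0, 0, 0, 0]
r1 m[C→φ3] = [0, 0, 0, 0]
r1 m[K→φ1] = [0, 0, 0, 0]
r1 m[K→φ2] = [0, 0, 0, 0]
r1 m[K→φ4] = [0, 0, 0, 0]
r1 m[G→φ0] = [0, 0, 0, 0]
r1 m[G→φ1] = [0, 0, 0, 0]
r1 m[G→φ5] = [0, 0, 0, 0]
r2 m[φ0→C] = [0, 0, 0, 3]
r2 m[φ0→G] = [0, 0, 1, 3]
r2 m[φ1→K] = [3, 2, 2, 3]
r2 m[φ1→G] = [2, 2, 2, 3]
r2 m[φ2→K] = [4, 9, 0, 5]
r2 m[φ3→C] = [7, 8, 6, 8]
r2 m[φ4→K] = [3, 9, 6, 4]
r2 m[φ5→G] = [8, 5, 8, 5]
r2 m[C→φ0] = [7, 8, 6, 8]
r2 m[C→φ3] = [0, 0, 0, 3]
r2 m[K→φ1] = [7, 18, 6, 9]
r2 m[K→φ2] = [6, 11, 8, 7]
r2 m[K→φ4] = [7, 11, 2, 8]
r2 m[G→φ0] = [10, 7, 10, 8]
r2 m[G→φ1] = [8, 5, 9, 8]
r2 m[G→φ5] = [2, 2, 3, 6]
r3 m[φ0→C] = [7, 8, 10, 11]
r3 m[φ0→G] = [6, 7, 8, 11]
r3 m[φ1→K] = [9, 7, 10, 8]
r3 m[φ1→G] = [8, 11, 8, 10]
r3 m[φ2→K] = [4, 9, 0, 5]
r3 m[φ3→C] = [7, 8, 6, 8]
r3 m[φ4→K] = [3, 9, 6, 4]
r3 m[φ5→G] = [8, 5, 8, 5]
r3 m[C→φ0] = [7, 8, 6, 8]
r3 m[C→φ3] = [0, 0, 0, 3]
r3 m[K→φ1] = [7, 18, 6, 9]
r3 m[K→φ2] = [6, 11, 8, 7]
r3 m[K→φ4] = [7, 11, 2, 8]
r3 m[G→φ0] = [10, 7, 10, 8]
r3 m[G→φ1] = [8, 5, 9, 8]
r3 m[G→φ5] = [2, 2, 3, 6]
r4 m[φ0→C] = [7, 8, 10, 11]
r4 m[φ0→G] = [6, 7, 8, 11]
r4 m[φ1→K] = [9, 7, 10, 8]
r4 m[φ1→G] = [8, 11, 8, 10]
r4 m[φ2→K] = [4, 9, 0, 5]
r4 m[φ3→C] = [7, 8, 6, 8]
r4 m[φ4→K] = [3, 9, 6, 4]
r4 m[φ5→G] = [8, 5, 8, 5]
r4 m[C→φ0] = [7, 8, 6, 8]
r4 m[C→φ3] = [7, 8, 10, 11]
r4 m[K→φ1] = [7, 18, 6, 9]
r4 m[K→φ2] = [12, 16, 16, 12]
r4 m[K→φ4] = [13, 16, 10, 13]
r4 m[G→φ0] = [16, 16, 16, 15]
r4 m[G→φ1] = [14, 12, 16, 16]
r4 m[G→φ5] = [14, 18, 16, 21]
r5 m[φ0→C] = [16, 16, 16, 18]
r5 m[φ0→G] = [6, 7, 8, 11]
r5 m[φ1→K] = [16, 14, 16, 15]
r5 m[φ1→G] = [8, 11, 8, 10]
r5 m[φ2→K] = [4, 9, 0, 5]
r5 m[φ3→C] = [7, 8, 6, 8]
r5 m[φ4→K] = [3, 9, 6, 4]
r5 m[φ5→G] = [8, 5, 8, 5]
r5 m[C→φ0] = [7, 8, 6, 8]
r5 m[C→φ3] = [7, 8, 10, 11]
r5 m[K→φ1] = [7, 18, 6, 9]
r5 m[K→φ2] = [12, 16, 16, 12]
r5 m[K→φ4] = [13, 16, 10, 13]
r5 m[G→φ0] = [16, 16, 16, 15]
r5 m[G→φ1] = [14, 12, 16, 16]
r5 m[G→φ5] = [14, 18, 16, 21]
r6 m[φ0→C] = [16, 16, 16, 18]
r6 m[φ0→G] = [6, 7, 8, 11]
r6 m[φ1→K] = [16, 14, 16, 15]
r6 m[φ1→G] = [8, 11, 8, 10]
r6 m[φ2→K] = [4, 9, 0, 5]
r6 m[φ3→C] = [7, 8, 6, 8]
r6 m[φ4→K] = [3, 9, 6, 4]
r6 m[φ5→G] = [8, 5, 8, 5]
r6 m[C→φ0] = [7, 8, 6, 8]
r6 m[C→φ3] = [16, 16, 16, 18]
r6 m[K→φ1] = [7, 18, 6, 9]
r6 m[K→φ2] = [19, 23, 22, 19]
r6 m[K→φ4] = [20, 23, 16, 20]
r6 m[G→φ0] = [16, 16, 16, 15]
r6 m[G→φ1] = [14, 12, 16, 16]
r6 m[G→φ5] = [14, 18, 16, 21]
r7 m[φ0→C] = [16, 16, 16, 18]
r7 m[φ0→G] = [6, 7, 8, 11]
r7 m[φ1→K] = [16, 14, 16, 15]
r7 m[φ1→G] = [8, 11, 8, 10]
r7 m[φ2→K] = [4, 9, 0, 5]
r7 m[φ3→C] = [7, 8, 6, 8]
r7 m[φ4→K] = [3, 9, 6, 4]
r7 m[φ5→G] = [8, 5, 8, 5]
r7 m[C→φ0] = [7, 8, 6, 8]
r7 m[C→φ3] = [16, 16, 16, 18]
r7 m[K→φ1] = [7, 18, 6, 9]
r7 m[K→φ2] = [19, 23, 22, 19]
r7 m[K→φ4] = [20, 23, 16, 20]
r7 m[G→φ0] = [16, 16, 16, 15]
r7 m[G→φ1] = [14, 12, 16, 16]
r7 m[G→φ5] = [14, 18, 16, 21]
fixed point reached at round 7
traceback from C: (C=2, K=2, G=0), score=22

assignment: (C=2, K=2, G=0); score = 22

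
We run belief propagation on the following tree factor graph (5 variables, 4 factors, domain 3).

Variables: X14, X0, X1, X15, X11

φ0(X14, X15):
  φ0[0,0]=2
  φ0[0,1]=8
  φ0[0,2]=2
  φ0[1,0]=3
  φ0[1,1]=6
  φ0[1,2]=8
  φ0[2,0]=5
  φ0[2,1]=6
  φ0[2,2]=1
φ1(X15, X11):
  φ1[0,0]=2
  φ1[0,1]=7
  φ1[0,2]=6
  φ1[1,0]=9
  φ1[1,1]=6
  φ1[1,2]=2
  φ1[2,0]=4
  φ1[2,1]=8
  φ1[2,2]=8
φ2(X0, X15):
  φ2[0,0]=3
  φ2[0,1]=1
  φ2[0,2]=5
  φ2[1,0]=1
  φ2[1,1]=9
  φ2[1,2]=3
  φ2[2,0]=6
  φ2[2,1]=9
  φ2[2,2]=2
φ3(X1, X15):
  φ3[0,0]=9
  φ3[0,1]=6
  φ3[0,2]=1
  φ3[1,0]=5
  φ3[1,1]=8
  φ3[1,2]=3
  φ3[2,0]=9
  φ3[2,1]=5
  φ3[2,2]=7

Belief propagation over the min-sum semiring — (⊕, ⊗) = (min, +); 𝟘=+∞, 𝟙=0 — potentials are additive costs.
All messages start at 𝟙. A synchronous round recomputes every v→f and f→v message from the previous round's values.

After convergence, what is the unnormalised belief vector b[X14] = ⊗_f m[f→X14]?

init: all messages = 𝟙 over 3 values
r1 m[φ0→X14] = [2, 3, 1]
r1 m[φ0→X15] = [2, 6, 1]
r1 m[φ1→X15] = [2, 2, 4]
r1 m[φ1→X11] = [2, 6, 2]
r1 m[φ2→X0] = [1, 1, 2]
r1 m[φ2→X15] = [1, 1, 2]
r1 m[φ3→X1] = [1, 3, 5]
r1 m[φ3→X15] = [5, 5, 1]
r1 m[X14→φ0] = [0, 0, 0]
r1 m[X0→φ2] = [0, 0, 0]
r1 m[X1→φ3] = [0, 0, 0]
r1 m[X15→φ0] = [0, 0, 0]
r1 m[X15→φ1] = [0, 0, 0]
r1 m[X15→φ2] = [0, 0, 0]
r1 m[X15→φ3] = [0, 0, 0]
r1 m[X11→φ1] = [0, 0, 0]
r2 m[φ0→X14] = [2, 3, 1]
r2 m[φ0→X15] = [2, 6, 1]
r2 m[φ1→X15] = [2, 2, 4]
r2 m[φ1→X11] = [2, 6, 2]
r2 m[φ2→X0] = [1, 1, 2]
r2 m[φ2→X15] = [1, 1, 2]
r2 m[φ3→X1] = [1, 3, 5]
r2 m[φ3→X15] = [5, 5, 1]
r2 m[X14→φ0] = [0, 0, 0]
r2 m[X0→φ2] = [0, 0, 0]
r2 m[X1→φ3] = [0, 0, 0]
r2 m[X15→φ0] = [8, 8, 7]
r2 m[X15→φ1] = [8, 12, 4]
r2 m[X15→φ2] = [9, 13, 6]
r2 m[X15→φ3] = [5, 9, 7]
r2 m[X11→φ1] = [0, 0, 0]
r3 m[φ0→X14] = [9, 11, 8]
r3 m[φ0→X15] = [2, 6, 1]
r3 m[φ1→X15] = [2, 2, 4]
r3 m[φ1→X11] = [8, 12, 12]
r3 m[φ2→X0] = [11, 9, 8]
r3 m[φ2→X15] = [1, 1, 2]
r3 m[φ3→X1] = [8, 10, 14]
r3 m[φ3→X15] = [5, 5, 1]
r3 m[X14→φ0] = [0, 0, 0]
r3 m[X0→φ2] = [0, 0, 0]
r3 m[X1→φ3] = [0, 0, 0]
r3 m[X15→φ0] = [8, 8, 7]
r3 m[X15→φ1] = [8, 12, 4]
r3 m[X15→φ2] = [9, 13, 6]
r3 m[X15→φ3] = [5, 9, 7]
r3 m[X11→φ1] = [0, 0, 0]
r4 m[φ0→X14] = [9, 11, 8]
r4 m[φ0→X15] = [2, 6, 1]
r4 m[φ1→X15] = [2, 2, 4]
r4 m[φ1→X11] = [8, 12, 12]
r4 m[φ2→X0] = [11, 9, 8]
r4 m[φ2→X15] = [1, 1, 2]
r4 m[φ3→X1] = [8, 10, 14]
r4 m[φ3→X15] = [5, 5, 1]
r4 m[X14→φ0] = [0, 0, 0]
r4 m[X0→φ2] = [0, 0, 0]
r4 m[X1→φ3] = [0, 0, 0]
r4 m[X15→φ0] = [8, 8, 7]
r4 m[X15→φ1] = [8, 12, 4]
r4 m[X15→φ2] = [9, 13, 6]
r4 m[X15→φ3] = [5, 9, 7]
r4 m[X11→φ1] = [0, 0, 0]
fixed point reached at round 4
b[X14] = ⊗ incoming = [9, 11, 8]

b[X14] = [9, 11, 8]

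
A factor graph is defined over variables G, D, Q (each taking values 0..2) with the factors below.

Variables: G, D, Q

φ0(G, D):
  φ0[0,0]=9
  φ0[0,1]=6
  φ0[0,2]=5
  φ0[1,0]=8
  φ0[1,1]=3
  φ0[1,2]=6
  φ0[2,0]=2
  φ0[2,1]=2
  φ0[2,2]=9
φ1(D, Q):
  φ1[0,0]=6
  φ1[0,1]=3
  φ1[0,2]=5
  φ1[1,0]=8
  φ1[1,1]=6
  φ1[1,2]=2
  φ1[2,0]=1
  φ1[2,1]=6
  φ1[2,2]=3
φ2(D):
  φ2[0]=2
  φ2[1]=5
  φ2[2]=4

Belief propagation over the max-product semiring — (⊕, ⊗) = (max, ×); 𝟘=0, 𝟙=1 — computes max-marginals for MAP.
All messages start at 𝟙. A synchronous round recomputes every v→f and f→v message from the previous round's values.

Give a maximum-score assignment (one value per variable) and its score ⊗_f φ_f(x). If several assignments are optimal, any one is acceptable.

assignment: (G=0, D=1, Q=0); score = 240

init: all messages = 𝟙 over 3 values
r1 m[φ0→G] = [9, 8, 9]
r1 m[φ0→D] = [9, 6, 9]
r1 m[φ1→D] = [6, 8, 6]
r1 m[φ1→Q] = [8, 6, 5]
r1 m[φ2→D] = [2, 5, 4]
r1 m[G→φ0] = [1, 1, 1]
r1 m[D→φ0] = [1, 1, 1]
r1 m[D→φ1] = [1, 1, 1]
r1 m[D→φ2] = [1, 1, 1]
r1 m[Q→φ1] = [1, 1, 1]
r2 m[φ0→G] = [9, 8, 9]
r2 m[φ0→D] = [9, 6, 9]
r2 m[φ1→D] = [6, 8, 6]
r2 m[φ1→Q] = [8, 6, 5]
r2 m[φ2→D] = [2, 5, 4]
r2 m[G→φ0] = [1, 1, 1]
r2 m[D→φ0] = [12, 40, 24]
r2 m[D→φ1] = [18, 30, 36]
r2 m[D→φ2] = [54, 48, 54]
r2 m[Q→φ1] = [1, 1, 1]
r3 m[φ0→G] = [240, 144, 216]
r3 m[φ0→D] = [9, 6, 9]
r3 m[φ1→D] = [6, 8, 6]
r3 m[φ1→Q] = [240, 216, 108]
r3 m[φ2→D] = [2, 5, 4]
r3 m[G→φ0] = [1, 1, 1]
r3 m[D→φ0] = [12, 40, 24]
r3 m[D→φ1] = [18, 30, 36]
r3 m[D→φ2] = [54, 48, 54]
r3 m[Q→φ1] = [1, 1, 1]
r4 m[φ0→G] = [240, 144, 216]
r4 m[φ0→D] = [9, 6, 9]
r4 m[φ1→D] = [6, 8, 6]
r4 m[φ1→Q] = [240, 216, 108]
r4 m[φ2→D] = [2, 5, 4]
r4 m[G→φ0] = [1, 1, 1]
r4 m[D→φ0] = [12, 40, 24]
r4 m[D→φ1] = [18, 30, 36]
r4 m[D→φ2] = [54, 48, 54]
r4 m[Q→φ1] = [1, 1, 1]
fixed point reached at round 4
traceback from G: (G=0, D=1, Q=0), score=240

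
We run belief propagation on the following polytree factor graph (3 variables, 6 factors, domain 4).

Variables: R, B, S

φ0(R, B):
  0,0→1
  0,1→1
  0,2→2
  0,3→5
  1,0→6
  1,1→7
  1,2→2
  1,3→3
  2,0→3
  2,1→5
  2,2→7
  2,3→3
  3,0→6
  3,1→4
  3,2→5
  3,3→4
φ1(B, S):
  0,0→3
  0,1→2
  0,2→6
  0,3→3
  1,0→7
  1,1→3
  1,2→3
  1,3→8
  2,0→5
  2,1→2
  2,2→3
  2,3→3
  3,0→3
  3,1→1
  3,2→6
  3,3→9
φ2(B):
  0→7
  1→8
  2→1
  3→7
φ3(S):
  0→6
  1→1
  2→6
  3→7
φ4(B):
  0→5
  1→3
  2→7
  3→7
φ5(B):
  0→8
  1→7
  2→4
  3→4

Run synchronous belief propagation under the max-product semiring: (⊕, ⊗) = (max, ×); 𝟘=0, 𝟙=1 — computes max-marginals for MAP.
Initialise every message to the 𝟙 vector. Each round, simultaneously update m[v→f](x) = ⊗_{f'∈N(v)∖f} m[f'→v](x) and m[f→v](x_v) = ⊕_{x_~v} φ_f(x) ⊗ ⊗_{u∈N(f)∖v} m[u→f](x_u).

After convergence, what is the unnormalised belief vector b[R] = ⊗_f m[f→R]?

b[R] = [61740, 65856, 47040, 60480]

init: all messages = 𝟙 over 4 values
r1 m[φ0→R] = [5, 7, 7, 6]
r1 m[φ0→B] = [6, 7, 7, 5]
r1 m[φ1→B] = [6, 8, 5, 9]
r1 m[φ1→S] = [7, 3, 6, 9]
r1 m[φ2→B] = [7, 8, 1, 7]
r1 m[φ3→S] = [6, 1, 6, 7]
r1 m[φ4→B] = [5, 3, 7, 7]
r1 m[φ5→B] = [8, 7, 4, 4]
r1 m[R→φ0] = [1, 1, 1, 1]
r1 m[B→φ0] = [1, 1, 1, 1]
r1 m[B→φ1] = [1, 1, 1, 1]
r1 m[B→φ2] = [1, 1, 1, 1]
r1 m[B→φ4] = [1, 1, 1, 1]
r1 m[B→φ5] = [1, 1, 1, 1]
r1 m[S→φ1] = [1, 1, 1, 1]
r1 m[S→φ3] = [1, 1, 1, 1]
r2 m[φ0→R] = [5, 7, 7, 6]
r2 m[φ0→B] = [6, 7, 7, 5]
r2 m[φ1→B] = [6, 8, 5, 9]
r2 m[φ1→S] = [7, 3, 6, 9]
r2 m[φ2→B] = [7, 8, 1, 7]
r2 m[φ3→S] = [6, 1, 6, 7]
r2 m[φ4→B] = [5, 3, 7, 7]
r2 m[φ5→B] = [8, 7, 4, 4]
r2 m[R→φ0] = [1, 1, 1, 1]
r2 m[B→φ0] = [1680, 1344, 140, 1764]
r2 m[B→φ1] = [1680, 1176, 196, 980]
r2 m[B→φ2] = [1440, 1176, 980, 1260]
r2 m[B→φ4] = [2016, 3136, 140, 1260]
r2 m[B→φ5] = [1260, 1344, 245, 2205]
r2 m[S→φ1] = [6, 1, 6, 7]
r2 m[S→φ3] = [7, 3, 6, 9]
r3 m[φ0→R] = [8820, 10080, 6720, 10080]
r3 m[φ0→B] = [6, 7, 7, 5]
r3 m[φ1→B] = [36, 56, 30, 63]
r3 m[φ1→S] = [8232, 3528, 10080, 9408]
r3 m[φ2→B] = [7, 8, 1, 7]
r3 m[φ3→S] = [6, 1, 6, 7]
r3 m[φ4→B] = [5, 3, 7, 7]
r3 m[φ5→B] = [8, 7, 4, 4]
r3 m[R→φ0] = [1, 1, 1, 1]
r3 m[B→φ0] = [1680, 1344, 140, 1764]
r3 m[B→φ1] = [1680, 1176, 196, 980]
r3 m[B→φ2] = [1440, 1176, 980, 1260]
r3 m[B→φ4] = [2016, 3136, 140, 1260]
r3 m[B→φ5] = [1260, 1344, 245, 2205]
r3 m[S→φ1] = [6, 1, 6, 7]
r3 m[S→φ3] = [7, 3, 6, 9]
r4 m[φ0→R] = [8820, 10080, 6720, 10080]
r4 m[φ0→B] = [6, 7, 7, 5]
r4 m[φ1→B] = [36, 56, 30, 63]
r4 m[φ1→S] = [8232, 3528, 10080, 9408]
r4 m[φ2→B] = [7, 8, 1, 7]
r4 m[φ3→S] = [6, 1, 6, 7]
r4 m[φ4→B] = [5, 3, 7, 7]
r4 m[φ5→B] = [8, 7, 4, 4]
r4 m[R→φ0] = [1, 1, 1, 1]
r4 m[B→φ0] = [10080, 9408, 840, 12348]
r4 m[B→φ1] = [1680, 1176, 196, 980]
r4 m[B→φ2] = [8640, 8232, 5880, 8820]
r4 m[B→φ4] = [12096, 21952, 840, 8820]
r4 m[B→φ5] = [7560, 9408, 1470, 15435]
r4 m[S→φ1] = [6, 1, 6, 7]
r4 m[S→φ3] = [8232, 3528, 10080, 9408]
r5 m[φ0→R] = [61740, 65856, 47040, 60480]
r5 m[φ0→B] = [6, 7, 7, 5]
r5 m[φ1→B] = [36, 56, 30, 63]
r5 m[φ1→S] = [8232, 3528, 10080, 9408]
r5 m[φ2→B] = [7, 8, 1, 7]
r5 m[φ3→S] = [6, 1, 6, 7]
r5 m[φ4→B] = [5, 3, 7, 7]
r5 m[φ5→B] = [8, 7, 4, 4]
r5 m[R→φ0] = [1, 1, 1, 1]
r5 m[B→φ0] = [10080, 9408, 840, 12348]
r5 m[B→φ1] = [1680, 1176, 196, 980]
r5 m[B→φ2] = [8640, 8232, 5880, 8820]
r5 m[B→φ4] = [12096, 21952, 840, 8820]
r5 m[B→φ5] = [7560, 9408, 1470, 15435]
r5 m[S→φ1] = [6, 1, 6, 7]
r5 m[S→φ3] = [8232, 3528, 10080, 9408]
r6 m[φ0→R] = [61740, 65856, 47040, 60480]
r6 m[φ0→B] = [6, 7, 7, 5]
r6 m[φ1→B] = [36, 56, 30, 63]
r6 m[φ1→S] = [8232, 3528, 10080, 9408]
r6 m[φ2→B] = [7, 8, 1, 7]
r6 m[φ3→S] = [6, 1, 6, 7]
r6 m[φ4→B] = [5, 3, 7, 7]
r6 m[φ5→B] = [8, 7, 4, 4]
r6 m[R→φ0] = [1, 1, 1, 1]
r6 m[B→φ0] = [10080, 9408, 840, 12348]
r6 m[B→φ1] = [1680, 1176, 196, 980]
r6 m[B→φ2] = [8640, 8232, 5880, 8820]
r6 m[B→φ4] = [12096, 21952, 840, 8820]
r6 m[B→φ5] = [7560, 9408, 1470, 15435]
r6 m[S→φ1] = [6, 1, 6, 7]
r6 m[S→φ3] = [8232, 3528, 10080, 9408]
fixed point reached at round 6
b[R] = ⊗ incoming = [61740, 65856, 47040, 60480]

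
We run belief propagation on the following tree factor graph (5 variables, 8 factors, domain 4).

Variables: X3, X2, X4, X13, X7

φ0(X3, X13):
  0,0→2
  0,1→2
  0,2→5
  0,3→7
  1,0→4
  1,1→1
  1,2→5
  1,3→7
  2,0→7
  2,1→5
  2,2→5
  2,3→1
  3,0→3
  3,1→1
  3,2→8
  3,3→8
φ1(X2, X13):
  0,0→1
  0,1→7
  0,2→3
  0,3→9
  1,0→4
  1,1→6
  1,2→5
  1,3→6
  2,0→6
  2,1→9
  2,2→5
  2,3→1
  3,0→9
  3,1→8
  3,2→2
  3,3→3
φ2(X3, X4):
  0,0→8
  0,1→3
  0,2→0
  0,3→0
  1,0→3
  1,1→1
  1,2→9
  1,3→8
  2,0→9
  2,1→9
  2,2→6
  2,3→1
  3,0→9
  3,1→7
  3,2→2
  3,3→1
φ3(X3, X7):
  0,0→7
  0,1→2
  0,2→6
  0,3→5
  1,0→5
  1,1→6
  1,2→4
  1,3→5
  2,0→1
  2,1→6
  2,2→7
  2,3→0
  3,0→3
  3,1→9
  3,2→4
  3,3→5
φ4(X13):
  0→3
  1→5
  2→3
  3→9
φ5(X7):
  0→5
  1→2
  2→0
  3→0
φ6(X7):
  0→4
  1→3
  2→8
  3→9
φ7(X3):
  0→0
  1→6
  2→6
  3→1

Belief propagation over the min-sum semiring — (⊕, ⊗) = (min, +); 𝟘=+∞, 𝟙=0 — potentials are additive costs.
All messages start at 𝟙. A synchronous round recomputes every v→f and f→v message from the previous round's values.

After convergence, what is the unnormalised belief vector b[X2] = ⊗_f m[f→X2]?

b[X2] = [13, 16, 18, 17]

init: all messages = 𝟙 over 4 values
r1 m[φ0→X3] = [2, 1, 1, 1]
r1 m[φ0→X13] = [2, 1, 5, 1]
r1 m[φ1→X2] = [1, 4, 1, 2]
r1 m[φ1→X13] = [1, 6, 2, 1]
r1 m[φ2→X3] = [0, 1, 1, 1]
r1 m[φ2→X4] = [3, 1, 0, 0]
r1 m[φ3→X3] = [2, 4, 0, 3]
r1 m[φ3→X7] = [1, 2, 4, 0]
r1 m[φ4→X13] = [3, 5, 3, 9]
r1 m[φ5→X7] = [5, 2, 0, 0]
r1 m[φ6→X7] = [4, 3, 8, 9]
r1 m[φ7→X3] = [0, 6, 6, 1]
r1 m[X3→φ0] = [0, 0, 0, 0]
r1 m[X3→φ2] = [0, 0, 0, 0]
r1 m[X3→φ3] = [0, 0, 0, 0]
r1 m[X3→φ7] = [0, 0, 0, 0]
r1 m[X2→φ1] = [0, 0, 0, 0]
r1 m[X4→φ2] = [0, 0, 0, 0]
r1 m[X13→φ0] = [0, 0, 0, 0]
r1 m[X13→φ1] = [0, 0, 0, 0]
r1 m[X13→φ4] = [0, 0, 0, 0]
r1 m[X7→φ3] = [0, 0, 0, 0]
r1 m[X7→φ5] = [0, 0, 0, 0]
r1 m[X7→φ6] = [0, 0, 0, 0]
r2 m[φ0→X3] = [2, 1, 1, 1]
r2 m[φ0→X13] = [2, 1, 5, 1]
r2 m[φ1→X2] = [1, 4, 1, 2]
r2 m[φ1→X13] = [1, 6, 2, 1]
r2 m[φ2→X3] = [0, 1, 1, 1]
r2 m[φ2→X4] = [3, 1, 0, 0]
r2 m[φ3→X3] = [2, 4, 0, 3]
r2 m[φ3→X7] = [1, 2, 4, 0]
r2 m[φ4→X13] = [3, 5, 3, 9]
r2 m[φ5→X7] = [5, 2, 0, 0]
r2 m[φ6→X7] = [4, 3, 8, 9]
r2 m[φ7→X3] = [0, 6, 6, 1]
r2 m[X3→φ0] = [2, 11, 7, 5]
r2 m[X3→φ2] = [4, 11, 7, 5]
r2 m[X3→φ3] = [2, 8, 8, 3]
r2 m[X3→φ7] = [4, 6, 2, 5]
r2 m[X2→φ1] = [0, 0, 0, 0]
r2 m[X4→φ2] = [0, 0, 0, 0]
r2 m[X13→φ0] = [4, 11, 5, 10]
r2 m[X13→φ1] = [5, 6, 8, 10]
r2 m[X13→φ4] = [3, 7, 7, 2]
r2 m[X7→φ3] = [9, 5, 8, 9]
r2 m[X7→φ5] = [5, 5, 12, 9]
r2 m[X7→φ6] = [6, 4, 4, 0]
r3 m[φ0→X3] = [6, 8, 10, 7]
r3 m[φ0→X13] = [4, 4, 7, 8]
r3 m[φ1→X2] = [6, 9, 11, 10]
r3 m[φ1→X13] = [1, 6, 2, 1]
r3 m[φ2→X3] = [0, 1, 1, 1]
r3 m[φ2→X4] = [12, 7, 4, 4]
r3 m[φ3→X3] = [7, 11, 9, 12]
r3 m[φ3→X7] = [6, 4, 7, 7]
r3 m[φ4→X13] = [3, 5, 3, 9]
r3 m[φ5→X7] = [5, 2, 0, 0]
r3 m[φ6→X7] = [4, 3, 8, 9]
r3 m[φ7→X3] = [0, 6, 6, 1]
r3 m[X3→φ0] = [2, 11, 7, 5]
r3 m[X3→φ2] = [4, 11, 7, 5]
r3 m[X3→φ3] = [2, 8, 8, 3]
r3 m[X3→φ7] = [4, 6, 2, 5]
r3 m[X2→φ1] = [0, 0, 0, 0]
r3 m[X4→φ2] = [0, 0, 0, 0]
r3 m[X13→φ0] = [4, 11, 5, 10]
r3 m[X13→φ1] = [5, 6, 8, 10]
r3 m[X13→φ4] = [3, 7, 7, 2]
r3 m[X7→φ3] = [9, 5, 8, 9]
r3 m[X7→φ5] = [5, 5, 12, 9]
r3 m[X7→φ6] = [6, 4, 4, 0]
r4 m[φ0→X3] = [6, 8, 10, 7]
r4 m[φ0→X13] = [4, 4, 7, 8]
r4 m[φ1→X2] = [6, 9, 11, 10]
r4 m[φ1→X13] = [1, 6, 2, 1]
r4 m[φ2→X3] = [0, 1, 1, 1]
r4 m[φ2→X4] = [12, 7, 4, 4]
r4 m[φ3→X3] = [7, 11, 9, 12]
r4 m[φ3→X7] = [6, 4, 7, 7]
r4 m[φ4→X13] = [3, 5, 3, 9]
r4 m[φ5→X7] = [5, 2, 0, 0]
r4 m[φ6→X7] = [4, 3, 8, 9]
r4 m[φ7→X3] = [0, 6, 6, 1]
r4 m[X3→φ0] = [7, 18, 16, 14]
r4 m[X3→φ2] = [13, 25, 25, 20]
r4 m[X3→φ3] = [6, 15, 17, 9]
r4 m[X3→φ7] = [13, 20, 20, 20]
r4 m[X2→φ1] = [0, 0, 0, 0]
r4 m[X4→φ2] = [0, 0, 0, 0]
r4 m[X13→φ0] = [4, 11, 5, 10]
r4 m[X13→φ1] = [7, 9, 10, 17]
r4 m[X13→φ4] = [5, 10, 9, 9]
r4 m[X7→φ3] = [9, 5, 8, 9]
r4 m[X7→φ5] = [10, 7, 15, 16]
r4 m[X7→φ6] = [11, 6, 7, 7]
r5 m[φ0→X3] = [6, 8, 10, 7]
r5 m[φ0→X13] = [9, 9, 12, 14]
r5 m[φ1→X2] = [8, 11, 13, 12]
r5 m[φ1→X13] = [1, 6, 2, 1]
r5 m[φ2→X3] = [0, 1, 1, 1]
r5 m[φ2→X4] = [21, 16, 13, 13]
r5 m[φ3→X3] = [7, 11, 9, 12]
r5 m[φ3→X7] = [12, 8, 12, 11]
r5 m[φ4→X13] = [3, 5, 3, 9]
r5 m[φ5→X7] = [5, 2, 0, 0]
r5 m[φ6→X7] = [4, 3, 8, 9]
r5 m[φ7→X3] = [0, 6, 6, 1]
r5 m[X3→φ0] = [7, 18, 16, 14]
r5 m[X3→φ2] = [13, 25, 25, 20]
r5 m[X3→φ3] = [6, 15, 17, 9]
r5 m[X3→φ7] = [13, 20, 20, 20]
r5 m[X2→φ1] = [0, 0, 0, 0]
r5 m[X4→φ2] = [0, 0, 0, 0]
r5 m[X13→φ0] = [4, 11, 5, 10]
r5 m[X13→φ1] = [7, 9, 10, 17]
r5 m[X13→φ4] = [5, 10, 9, 9]
r5 m[X7→φ3] = [9, 5, 8, 9]
r5 m[X7→φ5] = [10, 7, 15, 16]
r5 m[X7→φ6] = [11, 6, 7, 7]
r6 m[φ0→X3] = [6, 8, 10, 7]
r6 m[φ0→X13] = [9, 9, 12, 14]
r6 m[φ1→X2] = [8, 11, 13, 12]
r6 m[φ1→X13] = [1, 6, 2, 1]
r6 m[φ2→X3] = [0, 1, 1, 1]
r6 m[φ2→X4] = [21, 16, 13, 13]
r6 m[φ3→X3] = [7, 11, 9, 12]
r6 m[φ3→X7] = [12, 8, 12, 11]
r6 m[φ4→X13] = [3, 5, 3, 9]
r6 m[φ5→X7] = [5, 2, 0, 0]
r6 m[φ6→X7] = [4, 3, 8, 9]
r6 m[φ7→X3] = [0, 6, 6, 1]
r6 m[X3→φ0] = [7, 18, 16, 14]
r6 m[X3→φ2] = [13, 25, 25, 20]
r6 m[X3→φ3] = [6, 15, 17, 9]
r6 m[X3→φ7] = [13, 20, 20, 20]
r6 m[X2→φ1] = [0, 0, 0, 0]
r6 m[X4→φ2] = [0, 0, 0, 0]
r6 m[X13→φ0] = [4, 11, 5, 10]
r6 m[X13→φ1] = [12, 14, 15, 23]
r6 m[X13→φ4] = [10, 15, 14, 15]
r6 m[X7→φ3] = [9, 5, 8, 9]
r6 m[X7→φ5] = [16, 11, 20, 20]
r6 m[X7→φ6] = [17, 10, 12, 11]
r7 m[φ0→X3] = [6, 8, 10, 7]
r7 m[φ0→X13] = [9, 9, 12, 14]
r7 m[φ1→X2] = [13, 16, 18, 17]
r7 m[φ1→X13] = [1, 6, 2, 1]
r7 m[φ2→X3] = [0, 1, 1, 1]
r7 m[φ2→X4] = [21, 16, 13, 13]
r7 m[φ3→X3] = [7, 11, 9, 12]
r7 m[φ3→X7] = [12, 8, 12, 11]
r7 m[φ4→X13] = [3, 5, 3, 9]
r7 m[φ5→X7] = [5, 2, 0, 0]
r7 m[φ6→X7] = [4, 3, 8, 9]
r7 m[φ7→X3] = [0, 6, 6, 1]
r7 m[X3→φ0] = [7, 18, 16, 14]
r7 m[X3→φ2] = [13, 25, 25, 20]
r7 m[X3→φ3] = [6, 15, 17, 9]
r7 m[X3→φ7] = [13, 20, 20, 20]
r7 m[X2→φ1] = [0, 0, 0, 0]
r7 m[X4→φ2] = [0, 0, 0, 0]
r7 m[X13→φ0] = [4, 11, 5, 10]
r7 m[X13→φ1] = [12, 14, 15, 23]
r7 m[X13→φ4] = [10, 15, 14, 15]
r7 m[X7→φ3] = [9, 5, 8, 9]
r7 m[X7→φ5] = [16, 11, 20, 20]
r7 m[X7→φ6] = [17, 10, 12, 11]
r8 m[φ0→X3] = [6, 8, 10, 7]
r8 m[φ0→X13] = [9, 9, 12, 14]
r8 m[φ1→X2] = [13, 16, 18, 17]
r8 m[φ1→X13] = [1, 6, 2, 1]
r8 m[φ2→X3] = [0, 1, 1, 1]
r8 m[φ2→X4] = [21, 16, 13, 13]
r8 m[φ3→X3] = [7, 11, 9, 12]
r8 m[φ3→X7] = [12, 8, 12, 11]
r8 m[φ4→X13] = [3, 5, 3, 9]
r8 m[φ5→X7] = [5, 2, 0, 0]
r8 m[φ6→X7] = [4, 3, 8, 9]
r8 m[φ7→X3] = [0, 6, 6, 1]
r8 m[X3→φ0] = [7, 18, 16, 14]
r8 m[X3→φ2] = [13, 25, 25, 20]
r8 m[X3→φ3] = [6, 15, 17, 9]
r8 m[X3→φ7] = [13, 20, 20, 20]
r8 m[X2→φ1] = [0, 0, 0, 0]
r8 m[X4→φ2] = [0, 0, 0, 0]
r8 m[X13→φ0] = [4, 11, 5, 10]
r8 m[X13→φ1] = [12, 14, 15, 23]
r8 m[X13→φ4] = [10, 15, 14, 15]
r8 m[X7→φ3] = [9, 5, 8, 9]
r8 m[X7→φ5] = [16, 11, 20, 20]
r8 m[X7→φ6] = [17, 10, 12, 11]
fixed point reached at round 8
b[X2] = ⊗ incoming = [13, 16, 18, 17]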